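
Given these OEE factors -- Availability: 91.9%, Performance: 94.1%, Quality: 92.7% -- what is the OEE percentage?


Formula: OEE = Availability * Performance * Quality / 10000
A * P = 91.9% * 94.1% / 100 = 86.48%
OEE = 86.48% * 92.7% / 100 = 80.2%

80.2%


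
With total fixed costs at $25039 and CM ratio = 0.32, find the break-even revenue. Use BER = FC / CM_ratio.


Formula: BER = Fixed Costs / Contribution Margin Ratio
BER = $25039 / 0.32
BER = $78246.88 (to the nearest cent)

$78246.88


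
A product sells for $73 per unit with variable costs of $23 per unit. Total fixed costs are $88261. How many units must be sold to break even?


Formula: BEQ = Fixed Costs / (Price - Variable Cost)
Contribution margin = $73 - $23 = $50/unit
BEQ = ceil($88261 / $50/unit) = ceil(1765.22) = 1766 units

1766 units


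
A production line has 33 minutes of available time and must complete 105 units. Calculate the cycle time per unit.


Formula: CT = Available Time / Number of Units
CT = 33 min / 105 units
CT = 0.31 min/unit

0.31 min/unit


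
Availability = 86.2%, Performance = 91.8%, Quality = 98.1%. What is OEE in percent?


Formula: OEE = Availability * Performance * Quality / 10000
A * P = 86.2% * 91.8% / 100 = 79.13%
OEE = 79.13% * 98.1% / 100 = 77.6%

77.6%


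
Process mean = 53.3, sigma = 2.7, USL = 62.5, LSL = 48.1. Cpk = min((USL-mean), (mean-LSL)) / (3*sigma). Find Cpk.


Cpu = (62.5 - 53.3) / (3 * 2.7) = 1.14
Cpl = (53.3 - 48.1) / (3 * 2.7) = 0.64
Cpk = min(1.14, 0.64) = 0.64

0.64


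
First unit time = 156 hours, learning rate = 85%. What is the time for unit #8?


Formula: T_n = T_1 * (learning_rate)^(log2(n)) where learning_rate = rate/100
Doublings = log2(8) = 3
T_n = 156 * 0.85^3
T_n = 156 * 0.6141 = 95.8 hours

95.8 hours


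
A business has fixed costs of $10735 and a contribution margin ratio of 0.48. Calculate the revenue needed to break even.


Formula: BER = Fixed Costs / Contribution Margin Ratio
BER = $10735 / 0.48
BER = $22364.58 (to the nearest cent)

$22364.58


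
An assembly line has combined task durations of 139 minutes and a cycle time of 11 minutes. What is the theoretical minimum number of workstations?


Formula: N_min = ceil(Sum of Task Times / Cycle Time)
N_min = ceil(139 min / 11 min) = ceil(12.6364)
N_min = 13 stations

13


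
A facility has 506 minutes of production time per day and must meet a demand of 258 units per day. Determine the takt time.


Formula: Takt Time = Available Production Time / Customer Demand
Takt = 506 min/day / 258 units/day
Takt = 1.96 min/unit

1.96 min/unit


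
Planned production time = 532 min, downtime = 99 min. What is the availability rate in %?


Formula: Availability = (Planned Time - Downtime) / Planned Time * 100
Uptime = 532 - 99 = 433 min
Availability = 433 / 532 * 100 = 81.4%

81.4%


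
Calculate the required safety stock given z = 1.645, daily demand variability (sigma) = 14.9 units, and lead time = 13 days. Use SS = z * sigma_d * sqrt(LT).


Formula: SS = z * sigma_d * sqrt(LT)
sqrt(LT) = sqrt(13) = 3.6056
SS = 1.645 * 14.9 * 3.6056
SS = 88.4 units

88.4 units


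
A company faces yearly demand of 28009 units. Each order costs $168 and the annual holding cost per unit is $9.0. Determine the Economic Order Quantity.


Formula: EOQ = sqrt(2 * D * S / H)
Numerator: 2 * 28009 * 168 = 9411024
2DS/H = 9411024 / 9.0 = 1045669.3
EOQ = sqrt(1045669.3) = 1022.6 units

1022.6 units


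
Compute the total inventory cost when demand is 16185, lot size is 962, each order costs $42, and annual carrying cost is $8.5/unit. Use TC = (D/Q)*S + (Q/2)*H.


TC = 16185/962 * 42 + 962/2 * 8.5

$4795.12


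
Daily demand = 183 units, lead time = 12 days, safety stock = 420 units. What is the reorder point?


Formula: ROP = (Daily Demand * Lead Time) + Safety Stock
Demand during lead time = 183 * 12 = 2196 units
ROP = 2196 + 420 = 2616 units

2616 units


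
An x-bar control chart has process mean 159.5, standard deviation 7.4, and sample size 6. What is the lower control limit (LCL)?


LCL = 159.5 - 3 * 7.4 / sqrt(6)

150.44


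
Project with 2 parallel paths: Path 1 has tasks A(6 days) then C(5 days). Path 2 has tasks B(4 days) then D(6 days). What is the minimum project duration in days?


Path 1 = 6 + 5 = 11 days
Path 2 = 4 + 6 = 10 days
Duration = max(11, 10) = 11 days

11 days


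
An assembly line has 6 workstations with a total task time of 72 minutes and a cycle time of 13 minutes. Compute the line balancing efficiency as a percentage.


Formula: Efficiency = Sum of Task Times / (N_stations * CT) * 100
Total station capacity = 6 stations * 13 min = 78 min
Efficiency = 72 / 78 * 100 = 92.3%

92.3%


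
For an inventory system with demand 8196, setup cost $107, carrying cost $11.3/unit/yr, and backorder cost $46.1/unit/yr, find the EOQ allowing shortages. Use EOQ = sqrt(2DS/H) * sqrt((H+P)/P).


Formula: EOQ* = sqrt(2DS/H) * sqrt((H+P)/P)
Base EOQ = sqrt(2*8196*107/11.3) = 393.97 units
Correction = sqrt((11.3+46.1)/46.1) = 1.11585
EOQ* = 393.97 * 1.11585 = 439.6 units

439.6 units


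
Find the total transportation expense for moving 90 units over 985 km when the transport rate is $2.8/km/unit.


TC = dist * cost * units = 985 * 2.8 * 90 = $248220.00

$248220.00


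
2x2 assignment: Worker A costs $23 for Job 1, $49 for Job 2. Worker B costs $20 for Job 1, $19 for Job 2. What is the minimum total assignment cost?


Option 1: A->1 + B->2 = $23 + $19 = $42
Option 2: A->2 + B->1 = $49 + $20 = $69
Min cost = min($42, $69) = $42

$42


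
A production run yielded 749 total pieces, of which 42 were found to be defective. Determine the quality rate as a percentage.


Formula: Quality Rate = Good Pieces / Total Pieces * 100
Good pieces = 749 - 42 = 707
QR = 707 / 749 * 100 = 94.4%

94.4%


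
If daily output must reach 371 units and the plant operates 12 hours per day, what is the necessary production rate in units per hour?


Formula: Production Rate = Daily Demand / Available Hours
Rate = 371 units/day / 12 hours/day
Rate = 30.9 units/hour

30.9 units/hour


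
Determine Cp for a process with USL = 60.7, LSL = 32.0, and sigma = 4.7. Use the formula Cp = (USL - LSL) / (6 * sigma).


Cp = (60.7 - 32.0) / (6 * 4.7)

1.02


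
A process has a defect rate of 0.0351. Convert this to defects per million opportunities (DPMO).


DPMO = defect_rate * 1000000 = 0.0351 * 1000000

35100


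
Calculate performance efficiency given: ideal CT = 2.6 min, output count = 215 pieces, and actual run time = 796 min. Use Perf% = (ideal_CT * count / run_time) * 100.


Formula: Performance = (Ideal CT * Total Count) / Run Time * 100
Ideal output time = 2.6 * 215 = 559.0 min
Performance = 559.0 / 796 * 100 = 70.2%

70.2%


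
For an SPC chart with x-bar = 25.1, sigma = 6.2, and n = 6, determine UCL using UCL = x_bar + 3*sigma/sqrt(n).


UCL = 25.1 + 3 * 6.2 / sqrt(6)

32.69


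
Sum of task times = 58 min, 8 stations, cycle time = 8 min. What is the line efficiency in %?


Formula: Efficiency = Sum of Task Times / (N_stations * CT) * 100
Total station capacity = 8 stations * 8 min = 64 min
Efficiency = 58 / 64 * 100 = 90.6%

90.6%


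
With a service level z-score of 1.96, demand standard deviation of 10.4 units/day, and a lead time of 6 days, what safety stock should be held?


Formula: SS = z * sigma_d * sqrt(LT)
sqrt(LT) = sqrt(6) = 2.4495
SS = 1.96 * 10.4 * 2.4495
SS = 49.9 units

49.9 units


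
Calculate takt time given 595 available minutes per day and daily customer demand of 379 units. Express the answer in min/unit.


Formula: Takt Time = Available Production Time / Customer Demand
Takt = 595 min/day / 379 units/day
Takt = 1.57 min/unit

1.57 min/unit


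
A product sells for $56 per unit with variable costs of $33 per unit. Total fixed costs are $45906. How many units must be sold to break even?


Formula: BEQ = Fixed Costs / (Price - Variable Cost)
Contribution margin = $56 - $33 = $23/unit
BEQ = ceil($45906 / $23/unit) = ceil(1995.91) = 1996 units

1996 units


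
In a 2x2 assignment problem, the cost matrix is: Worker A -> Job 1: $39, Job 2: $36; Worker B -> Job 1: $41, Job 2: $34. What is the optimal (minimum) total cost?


Option 1: A->1 + B->2 = $39 + $34 = $73
Option 2: A->2 + B->1 = $36 + $41 = $77
Min cost = min($73, $77) = $73

$73


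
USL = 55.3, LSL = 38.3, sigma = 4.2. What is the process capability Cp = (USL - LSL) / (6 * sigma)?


Cp = (55.3 - 38.3) / (6 * 4.2)

0.67


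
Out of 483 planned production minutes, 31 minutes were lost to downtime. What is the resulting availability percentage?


Formula: Availability = (Planned Time - Downtime) / Planned Time * 100
Uptime = 483 - 31 = 452 min
Availability = 452 / 483 * 100 = 93.6%

93.6%


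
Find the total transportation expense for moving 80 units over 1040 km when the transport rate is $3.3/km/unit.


TC = dist * cost * units = 1040 * 3.3 * 80 = $274560.00

$274560.00


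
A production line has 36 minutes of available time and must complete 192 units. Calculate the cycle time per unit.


Formula: CT = Available Time / Number of Units
CT = 36 min / 192 units
CT = 0.19 min/unit

0.19 min/unit


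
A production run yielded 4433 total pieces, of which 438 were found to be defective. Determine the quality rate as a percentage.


Formula: Quality Rate = Good Pieces / Total Pieces * 100
Good pieces = 4433 - 438 = 3995
QR = 3995 / 4433 * 100 = 90.1%

90.1%


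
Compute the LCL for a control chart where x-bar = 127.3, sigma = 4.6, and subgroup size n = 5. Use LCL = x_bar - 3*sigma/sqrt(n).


LCL = 127.3 - 3 * 4.6 / sqrt(5)

121.13


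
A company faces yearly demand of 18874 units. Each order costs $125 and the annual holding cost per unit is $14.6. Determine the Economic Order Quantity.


Formula: EOQ = sqrt(2 * D * S / H)
Numerator: 2 * 18874 * 125 = 4718500
2DS/H = 4718500 / 14.6 = 323184.9
EOQ = sqrt(323184.9) = 568.5 units

568.5 units


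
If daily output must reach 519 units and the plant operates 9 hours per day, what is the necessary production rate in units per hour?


Formula: Production Rate = Daily Demand / Available Hours
Rate = 519 units/day / 9 hours/day
Rate = 57.7 units/hour

57.7 units/hour


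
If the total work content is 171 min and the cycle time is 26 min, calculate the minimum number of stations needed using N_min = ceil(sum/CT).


Formula: N_min = ceil(Sum of Task Times / Cycle Time)
N_min = ceil(171 min / 26 min) = ceil(6.5769)
N_min = 7 stations

7


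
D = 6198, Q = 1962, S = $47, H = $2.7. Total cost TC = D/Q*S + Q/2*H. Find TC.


TC = 6198/1962 * 47 + 1962/2 * 2.7

$2797.17


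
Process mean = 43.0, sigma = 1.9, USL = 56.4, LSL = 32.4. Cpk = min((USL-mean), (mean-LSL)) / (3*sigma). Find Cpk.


Cpu = (56.4 - 43.0) / (3 * 1.9) = 2.35
Cpl = (43.0 - 32.4) / (3 * 1.9) = 1.86
Cpk = min(2.35, 1.86) = 1.86

1.86


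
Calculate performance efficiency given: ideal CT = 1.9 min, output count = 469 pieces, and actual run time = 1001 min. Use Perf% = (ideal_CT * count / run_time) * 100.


Formula: Performance = (Ideal CT * Total Count) / Run Time * 100
Ideal output time = 1.9 * 469 = 891.1 min
Performance = 891.1 / 1001 * 100 = 89.0%

89.0%


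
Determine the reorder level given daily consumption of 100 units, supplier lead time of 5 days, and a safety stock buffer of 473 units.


Formula: ROP = (Daily Demand * Lead Time) + Safety Stock
Demand during lead time = 100 * 5 = 500 units
ROP = 500 + 473 = 973 units

973 units


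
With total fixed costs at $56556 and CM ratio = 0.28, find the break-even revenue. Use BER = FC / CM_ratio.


Formula: BER = Fixed Costs / Contribution Margin Ratio
BER = $56556 / 0.28
BER = $201985.71 (to the nearest cent)

$201985.71


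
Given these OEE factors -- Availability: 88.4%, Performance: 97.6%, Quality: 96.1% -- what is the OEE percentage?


Formula: OEE = Availability * Performance * Quality / 10000
A * P = 88.4% * 97.6% / 100 = 86.28%
OEE = 86.28% * 96.1% / 100 = 82.9%

82.9%


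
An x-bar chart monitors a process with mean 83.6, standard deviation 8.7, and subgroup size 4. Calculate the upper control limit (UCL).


UCL = 83.6 + 3 * 8.7 / sqrt(4)

96.65


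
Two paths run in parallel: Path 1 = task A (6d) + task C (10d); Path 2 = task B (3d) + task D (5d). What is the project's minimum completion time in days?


Path 1 = 6 + 10 = 16 days
Path 2 = 3 + 5 = 8 days
Duration = max(16, 8) = 16 days

16 days


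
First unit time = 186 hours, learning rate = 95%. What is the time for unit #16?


Formula: T_n = T_1 * (learning_rate)^(log2(n)) where learning_rate = rate/100
Doublings = log2(16) = 4
T_n = 186 * 0.95^4
T_n = 186 * 0.8145 = 151.5 hours

151.5 hours


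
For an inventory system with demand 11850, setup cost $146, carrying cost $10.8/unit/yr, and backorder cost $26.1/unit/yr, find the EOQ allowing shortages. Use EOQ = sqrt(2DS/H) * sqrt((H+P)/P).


Formula: EOQ* = sqrt(2DS/H) * sqrt((H+P)/P)
Base EOQ = sqrt(2*11850*146/10.8) = 566.03 units
Correction = sqrt((10.8+26.1)/26.1) = 1.18903
EOQ* = 566.03 * 1.18903 = 673.0 units

673.0 units


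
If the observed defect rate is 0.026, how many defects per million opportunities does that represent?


DPMO = defect_rate * 1000000 = 0.026 * 1000000

26000


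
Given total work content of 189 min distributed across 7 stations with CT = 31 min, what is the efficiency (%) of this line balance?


Formula: Efficiency = Sum of Task Times / (N_stations * CT) * 100
Total station capacity = 7 stations * 31 min = 217 min
Efficiency = 189 / 217 * 100 = 87.1%

87.1%


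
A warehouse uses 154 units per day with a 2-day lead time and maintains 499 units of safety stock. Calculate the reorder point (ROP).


Formula: ROP = (Daily Demand * Lead Time) + Safety Stock
Demand during lead time = 154 * 2 = 308 units
ROP = 308 + 499 = 807 units

807 units


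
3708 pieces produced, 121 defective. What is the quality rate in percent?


Formula: Quality Rate = Good Pieces / Total Pieces * 100
Good pieces = 3708 - 121 = 3587
QR = 3587 / 3708 * 100 = 96.7%

96.7%


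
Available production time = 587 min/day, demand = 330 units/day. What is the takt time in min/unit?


Formula: Takt Time = Available Production Time / Customer Demand
Takt = 587 min/day / 330 units/day
Takt = 1.78 min/unit

1.78 min/unit


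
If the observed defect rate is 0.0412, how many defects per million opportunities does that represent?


DPMO = defect_rate * 1000000 = 0.0412 * 1000000

41200


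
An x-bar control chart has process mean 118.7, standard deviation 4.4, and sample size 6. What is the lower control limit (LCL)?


LCL = 118.7 - 3 * 4.4 / sqrt(6)

113.31


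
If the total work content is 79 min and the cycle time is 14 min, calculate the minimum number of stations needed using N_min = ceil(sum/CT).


Formula: N_min = ceil(Sum of Task Times / Cycle Time)
N_min = ceil(79 min / 14 min) = ceil(5.6429)
N_min = 6 stations

6


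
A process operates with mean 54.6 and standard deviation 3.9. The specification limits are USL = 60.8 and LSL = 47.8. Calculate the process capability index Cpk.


Cpu = (60.8 - 54.6) / (3 * 3.9) = 0.53
Cpl = (54.6 - 47.8) / (3 * 3.9) = 0.58
Cpk = min(0.53, 0.58) = 0.53

0.53


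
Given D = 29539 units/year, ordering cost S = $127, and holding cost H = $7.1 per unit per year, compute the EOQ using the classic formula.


Formula: EOQ = sqrt(2 * D * S / H)
Numerator: 2 * 29539 * 127 = 7502906
2DS/H = 7502906 / 7.1 = 1056747.3
EOQ = sqrt(1056747.3) = 1028.0 units

1028.0 units


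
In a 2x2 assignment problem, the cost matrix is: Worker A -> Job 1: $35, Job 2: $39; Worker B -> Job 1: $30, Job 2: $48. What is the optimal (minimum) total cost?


Option 1: A->1 + B->2 = $35 + $48 = $83
Option 2: A->2 + B->1 = $39 + $30 = $69
Min cost = min($83, $69) = $69

$69


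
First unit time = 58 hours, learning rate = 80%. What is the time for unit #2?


Formula: T_n = T_1 * (learning_rate)^(log2(n)) where learning_rate = rate/100
Doublings = log2(2) = 1
T_n = 58 * 0.8^1
T_n = 58 * 0.8 = 46.4 hours

46.4 hours


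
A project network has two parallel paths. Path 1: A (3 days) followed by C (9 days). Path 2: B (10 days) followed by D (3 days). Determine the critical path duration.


Path 1 = 3 + 9 = 12 days
Path 2 = 10 + 3 = 13 days
Duration = max(12, 13) = 13 days

13 days


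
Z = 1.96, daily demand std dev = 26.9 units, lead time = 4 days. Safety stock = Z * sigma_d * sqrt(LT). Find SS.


Formula: SS = z * sigma_d * sqrt(LT)
sqrt(LT) = sqrt(4) = 2.0
SS = 1.96 * 26.9 * 2.0
SS = 105.4 units

105.4 units


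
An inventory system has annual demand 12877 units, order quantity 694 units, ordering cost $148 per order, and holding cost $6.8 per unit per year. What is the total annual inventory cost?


TC = 12877/694 * 148 + 694/2 * 6.8

$5105.70


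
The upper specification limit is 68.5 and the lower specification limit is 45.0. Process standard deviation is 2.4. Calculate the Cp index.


Cp = (68.5 - 45.0) / (6 * 2.4)

1.63


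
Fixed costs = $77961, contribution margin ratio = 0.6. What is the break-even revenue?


Formula: BER = Fixed Costs / Contribution Margin Ratio
BER = $77961 / 0.6
BER = $129935.00 (to the nearest cent)

$129935.00


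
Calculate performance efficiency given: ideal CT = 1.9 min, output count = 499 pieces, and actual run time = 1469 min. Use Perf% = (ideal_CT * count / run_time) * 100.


Formula: Performance = (Ideal CT * Total Count) / Run Time * 100
Ideal output time = 1.9 * 499 = 948.1 min
Performance = 948.1 / 1469 * 100 = 64.5%

64.5%


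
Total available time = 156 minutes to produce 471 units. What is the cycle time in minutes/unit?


Formula: CT = Available Time / Number of Units
CT = 156 min / 471 units
CT = 0.33 min/unit

0.33 min/unit


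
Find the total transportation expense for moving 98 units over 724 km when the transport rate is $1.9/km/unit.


TC = dist * cost * units = 724 * 1.9 * 98 = $134808.80

$134808.80


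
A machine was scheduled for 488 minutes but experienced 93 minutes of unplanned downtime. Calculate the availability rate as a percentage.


Formula: Availability = (Planned Time - Downtime) / Planned Time * 100
Uptime = 488 - 93 = 395 min
Availability = 395 / 488 * 100 = 80.9%

80.9%


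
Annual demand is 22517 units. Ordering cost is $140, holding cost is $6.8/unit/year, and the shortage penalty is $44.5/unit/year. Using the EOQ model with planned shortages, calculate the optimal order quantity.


Formula: EOQ* = sqrt(2DS/H) * sqrt((H+P)/P)
Base EOQ = sqrt(2*22517*140/6.8) = 962.9 units
Correction = sqrt((6.8+44.5)/44.5) = 1.07369
EOQ* = 962.9 * 1.07369 = 1033.9 units

1033.9 units


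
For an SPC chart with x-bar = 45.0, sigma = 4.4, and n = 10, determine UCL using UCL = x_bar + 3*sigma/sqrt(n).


UCL = 45.0 + 3 * 4.4 / sqrt(10)

49.17


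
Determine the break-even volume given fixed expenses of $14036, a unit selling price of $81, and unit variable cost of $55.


Formula: BEQ = Fixed Costs / (Price - Variable Cost)
Contribution margin = $81 - $55 = $26/unit
BEQ = ceil($14036 / $26/unit) = ceil(539.85) = 540 units

540 units


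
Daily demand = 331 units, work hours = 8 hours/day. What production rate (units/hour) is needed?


Formula: Production Rate = Daily Demand / Available Hours
Rate = 331 units/day / 8 hours/day
Rate = 41.4 units/hour

41.4 units/hour


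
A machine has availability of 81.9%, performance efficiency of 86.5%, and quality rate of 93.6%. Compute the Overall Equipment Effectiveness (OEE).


Formula: OEE = Availability * Performance * Quality / 10000
A * P = 81.9% * 86.5% / 100 = 70.84%
OEE = 70.84% * 93.6% / 100 = 66.3%

66.3%


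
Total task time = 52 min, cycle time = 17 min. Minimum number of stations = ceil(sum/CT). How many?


Formula: N_min = ceil(Sum of Task Times / Cycle Time)
N_min = ceil(52 min / 17 min) = ceil(3.0588)
N_min = 4 stations

4


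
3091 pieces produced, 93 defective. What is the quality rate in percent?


Formula: Quality Rate = Good Pieces / Total Pieces * 100
Good pieces = 3091 - 93 = 2998
QR = 2998 / 3091 * 100 = 97.0%

97.0%


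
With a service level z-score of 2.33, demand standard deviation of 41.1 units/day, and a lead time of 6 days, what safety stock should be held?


Formula: SS = z * sigma_d * sqrt(LT)
sqrt(LT) = sqrt(6) = 2.4495
SS = 2.33 * 41.1 * 2.4495
SS = 234.6 units

234.6 units


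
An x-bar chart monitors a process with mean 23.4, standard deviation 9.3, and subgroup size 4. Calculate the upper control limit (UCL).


UCL = 23.4 + 3 * 9.3 / sqrt(4)

37.35


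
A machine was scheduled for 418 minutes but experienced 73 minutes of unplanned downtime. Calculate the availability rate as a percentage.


Formula: Availability = (Planned Time - Downtime) / Planned Time * 100
Uptime = 418 - 73 = 345 min
Availability = 345 / 418 * 100 = 82.5%

82.5%


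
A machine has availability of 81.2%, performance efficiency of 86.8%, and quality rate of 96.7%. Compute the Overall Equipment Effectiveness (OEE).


Formula: OEE = Availability * Performance * Quality / 10000
A * P = 81.2% * 86.8% / 100 = 70.48%
OEE = 70.48% * 96.7% / 100 = 68.2%

68.2%


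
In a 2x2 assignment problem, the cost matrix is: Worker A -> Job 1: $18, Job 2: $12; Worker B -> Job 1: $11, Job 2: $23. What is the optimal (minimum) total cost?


Option 1: A->1 + B->2 = $18 + $23 = $41
Option 2: A->2 + B->1 = $12 + $11 = $23
Min cost = min($41, $23) = $23

$23


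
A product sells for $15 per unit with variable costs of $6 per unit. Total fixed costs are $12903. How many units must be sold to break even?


Formula: BEQ = Fixed Costs / (Price - Variable Cost)
Contribution margin = $15 - $6 = $9/unit
BEQ = ceil($12903 / $9/unit) = ceil(1433.67) = 1434 units

1434 units


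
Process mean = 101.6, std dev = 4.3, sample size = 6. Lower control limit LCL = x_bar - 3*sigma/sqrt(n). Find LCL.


LCL = 101.6 - 3 * 4.3 / sqrt(6)

96.33


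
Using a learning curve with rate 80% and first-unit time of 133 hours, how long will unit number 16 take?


Formula: T_n = T_1 * (learning_rate)^(log2(n)) where learning_rate = rate/100
Doublings = log2(16) = 4
T_n = 133 * 0.8^4
T_n = 133 * 0.4096 = 54.5 hours

54.5 hours


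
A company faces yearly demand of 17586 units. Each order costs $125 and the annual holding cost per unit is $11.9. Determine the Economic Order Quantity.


Formula: EOQ = sqrt(2 * D * S / H)
Numerator: 2 * 17586 * 125 = 4396500
2DS/H = 4396500 / 11.9 = 369453.8
EOQ = sqrt(369453.8) = 607.8 units

607.8 units


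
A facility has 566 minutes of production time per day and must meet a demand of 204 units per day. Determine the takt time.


Formula: Takt Time = Available Production Time / Customer Demand
Takt = 566 min/day / 204 units/day
Takt = 2.77 min/unit

2.77 min/unit


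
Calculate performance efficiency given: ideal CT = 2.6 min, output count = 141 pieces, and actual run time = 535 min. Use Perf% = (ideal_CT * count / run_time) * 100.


Formula: Performance = (Ideal CT * Total Count) / Run Time * 100
Ideal output time = 2.6 * 141 = 366.6 min
Performance = 366.6 / 535 * 100 = 68.5%

68.5%


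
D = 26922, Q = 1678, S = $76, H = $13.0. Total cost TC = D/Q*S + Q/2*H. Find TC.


TC = 26922/1678 * 76 + 1678/2 * 13.0

$12126.35


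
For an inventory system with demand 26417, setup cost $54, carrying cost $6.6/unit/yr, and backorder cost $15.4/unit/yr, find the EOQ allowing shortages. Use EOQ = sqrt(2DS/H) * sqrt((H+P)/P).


Formula: EOQ* = sqrt(2DS/H) * sqrt((H+P)/P)
Base EOQ = sqrt(2*26417*54/6.6) = 657.48 units
Correction = sqrt((6.6+15.4)/15.4) = 1.19523
EOQ* = 657.48 * 1.19523 = 785.8 units

785.8 units


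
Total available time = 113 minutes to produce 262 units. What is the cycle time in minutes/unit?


Formula: CT = Available Time / Number of Units
CT = 113 min / 262 units
CT = 0.43 min/unit

0.43 min/unit


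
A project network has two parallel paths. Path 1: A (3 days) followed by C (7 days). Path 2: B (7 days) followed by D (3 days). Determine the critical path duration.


Path 1 = 3 + 7 = 10 days
Path 2 = 7 + 3 = 10 days
Duration = max(10, 10) = 10 days

10 days


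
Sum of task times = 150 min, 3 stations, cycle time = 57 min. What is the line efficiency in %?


Formula: Efficiency = Sum of Task Times / (N_stations * CT) * 100
Total station capacity = 3 stations * 57 min = 171 min
Efficiency = 150 / 171 * 100 = 87.7%

87.7%


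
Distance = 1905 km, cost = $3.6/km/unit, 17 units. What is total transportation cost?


TC = dist * cost * units = 1905 * 3.6 * 17 = $116586.00

$116586.00


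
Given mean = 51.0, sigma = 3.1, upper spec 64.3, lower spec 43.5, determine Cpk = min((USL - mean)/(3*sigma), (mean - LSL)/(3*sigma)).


Cpu = (64.3 - 51.0) / (3 * 3.1) = 1.43
Cpl = (51.0 - 43.5) / (3 * 3.1) = 0.81
Cpk = min(1.43, 0.81) = 0.81

0.81


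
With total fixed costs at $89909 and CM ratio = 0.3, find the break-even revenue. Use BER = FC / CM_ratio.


Formula: BER = Fixed Costs / Contribution Margin Ratio
BER = $89909 / 0.3
BER = $299696.67 (to the nearest cent)

$299696.67


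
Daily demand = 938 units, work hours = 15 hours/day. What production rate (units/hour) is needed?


Formula: Production Rate = Daily Demand / Available Hours
Rate = 938 units/day / 15 hours/day
Rate = 62.5 units/hour

62.5 units/hour


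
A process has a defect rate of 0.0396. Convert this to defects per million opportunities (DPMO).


DPMO = defect_rate * 1000000 = 0.0396 * 1000000

39600


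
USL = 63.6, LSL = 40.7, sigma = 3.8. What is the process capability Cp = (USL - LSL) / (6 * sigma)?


Cp = (63.6 - 40.7) / (6 * 3.8)

1.0


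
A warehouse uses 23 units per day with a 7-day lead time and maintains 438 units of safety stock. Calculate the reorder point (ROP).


Formula: ROP = (Daily Demand * Lead Time) + Safety Stock
Demand during lead time = 23 * 7 = 161 units
ROP = 161 + 438 = 599 units

599 units


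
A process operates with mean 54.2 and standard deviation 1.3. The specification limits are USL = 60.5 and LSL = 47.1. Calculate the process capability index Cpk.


Cpu = (60.5 - 54.2) / (3 * 1.3) = 1.62
Cpl = (54.2 - 47.1) / (3 * 1.3) = 1.82
Cpk = min(1.62, 1.82) = 1.62

1.62


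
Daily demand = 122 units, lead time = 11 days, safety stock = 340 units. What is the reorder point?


Formula: ROP = (Daily Demand * Lead Time) + Safety Stock
Demand during lead time = 122 * 11 = 1342 units
ROP = 1342 + 340 = 1682 units

1682 units


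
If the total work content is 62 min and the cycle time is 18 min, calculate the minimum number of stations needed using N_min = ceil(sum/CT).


Formula: N_min = ceil(Sum of Task Times / Cycle Time)
N_min = ceil(62 min / 18 min) = ceil(3.4444)
N_min = 4 stations

4


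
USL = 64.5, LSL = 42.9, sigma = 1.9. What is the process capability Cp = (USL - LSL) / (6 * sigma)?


Cp = (64.5 - 42.9) / (6 * 1.9)

1.89


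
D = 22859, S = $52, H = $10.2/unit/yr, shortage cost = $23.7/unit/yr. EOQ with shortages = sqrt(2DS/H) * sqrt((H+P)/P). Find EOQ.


Formula: EOQ* = sqrt(2DS/H) * sqrt((H+P)/P)
Base EOQ = sqrt(2*22859*52/10.2) = 482.78 units
Correction = sqrt((10.2+23.7)/23.7) = 1.19598
EOQ* = 482.78 * 1.19598 = 577.4 units

577.4 units


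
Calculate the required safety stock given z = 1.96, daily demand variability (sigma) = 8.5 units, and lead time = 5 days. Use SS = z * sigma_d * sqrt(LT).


Formula: SS = z * sigma_d * sqrt(LT)
sqrt(LT) = sqrt(5) = 2.2361
SS = 1.96 * 8.5 * 2.2361
SS = 37.3 units

37.3 units


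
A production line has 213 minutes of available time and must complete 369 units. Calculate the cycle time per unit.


Formula: CT = Available Time / Number of Units
CT = 213 min / 369 units
CT = 0.58 min/unit

0.58 min/unit


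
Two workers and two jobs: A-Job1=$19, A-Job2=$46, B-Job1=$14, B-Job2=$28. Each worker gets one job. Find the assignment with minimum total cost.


Option 1: A->1 + B->2 = $19 + $28 = $47
Option 2: A->2 + B->1 = $46 + $14 = $60
Min cost = min($47, $60) = $47

$47


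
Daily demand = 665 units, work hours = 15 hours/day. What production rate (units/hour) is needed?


Formula: Production Rate = Daily Demand / Available Hours
Rate = 665 units/day / 15 hours/day
Rate = 44.3 units/hour

44.3 units/hour


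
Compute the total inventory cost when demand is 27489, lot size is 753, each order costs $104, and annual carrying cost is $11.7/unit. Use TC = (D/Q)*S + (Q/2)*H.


TC = 27489/753 * 104 + 753/2 * 11.7

$8201.67


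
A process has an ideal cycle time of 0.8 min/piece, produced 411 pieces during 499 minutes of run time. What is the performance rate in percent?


Formula: Performance = (Ideal CT * Total Count) / Run Time * 100
Ideal output time = 0.8 * 411 = 328.8 min
Performance = 328.8 / 499 * 100 = 65.9%

65.9%


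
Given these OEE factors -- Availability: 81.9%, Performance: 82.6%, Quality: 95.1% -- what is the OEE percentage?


Formula: OEE = Availability * Performance * Quality / 10000
A * P = 81.9% * 82.6% / 100 = 67.65%
OEE = 67.65% * 95.1% / 100 = 64.3%

64.3%


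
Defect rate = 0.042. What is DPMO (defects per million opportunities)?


DPMO = defect_rate * 1000000 = 0.042 * 1000000

42000


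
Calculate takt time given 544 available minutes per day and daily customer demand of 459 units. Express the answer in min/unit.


Formula: Takt Time = Available Production Time / Customer Demand
Takt = 544 min/day / 459 units/day
Takt = 1.19 min/unit

1.19 min/unit


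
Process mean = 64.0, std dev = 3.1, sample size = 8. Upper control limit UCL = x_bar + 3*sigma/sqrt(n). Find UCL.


UCL = 64.0 + 3 * 3.1 / sqrt(8)

67.29


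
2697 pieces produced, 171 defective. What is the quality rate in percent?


Formula: Quality Rate = Good Pieces / Total Pieces * 100
Good pieces = 2697 - 171 = 2526
QR = 2526 / 2697 * 100 = 93.7%

93.7%


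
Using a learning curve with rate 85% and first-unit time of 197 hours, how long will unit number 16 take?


Formula: T_n = T_1 * (learning_rate)^(log2(n)) where learning_rate = rate/100
Doublings = log2(16) = 4
T_n = 197 * 0.85^4
T_n = 197 * 0.522 = 102.8 hours

102.8 hours


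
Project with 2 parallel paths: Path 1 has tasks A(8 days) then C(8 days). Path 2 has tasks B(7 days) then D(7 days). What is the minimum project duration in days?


Path 1 = 8 + 8 = 16 days
Path 2 = 7 + 7 = 14 days
Duration = max(16, 14) = 16 days

16 days


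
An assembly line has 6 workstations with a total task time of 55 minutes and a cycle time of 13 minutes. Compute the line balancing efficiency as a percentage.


Formula: Efficiency = Sum of Task Times / (N_stations * CT) * 100
Total station capacity = 6 stations * 13 min = 78 min
Efficiency = 55 / 78 * 100 = 70.5%

70.5%


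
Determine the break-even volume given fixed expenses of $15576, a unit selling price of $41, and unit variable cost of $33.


Formula: BEQ = Fixed Costs / (Price - Variable Cost)
Contribution margin = $41 - $33 = $8/unit
BEQ = ceil($15576 / $8/unit) = ceil(1947.0) = 1947 units

1947 units


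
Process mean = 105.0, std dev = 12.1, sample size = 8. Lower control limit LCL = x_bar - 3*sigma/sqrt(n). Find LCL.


LCL = 105.0 - 3 * 12.1 / sqrt(8)

92.17


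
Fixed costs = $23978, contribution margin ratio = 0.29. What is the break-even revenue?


Formula: BER = Fixed Costs / Contribution Margin Ratio
BER = $23978 / 0.29
BER = $82682.76 (to the nearest cent)

$82682.76


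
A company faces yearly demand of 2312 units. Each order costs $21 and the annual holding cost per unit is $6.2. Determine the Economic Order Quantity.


Formula: EOQ = sqrt(2 * D * S / H)
Numerator: 2 * 2312 * 21 = 97104
2DS/H = 97104 / 6.2 = 15661.9
EOQ = sqrt(15661.9) = 125.1 units

125.1 units


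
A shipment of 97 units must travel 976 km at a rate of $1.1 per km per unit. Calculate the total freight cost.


TC = dist * cost * units = 976 * 1.1 * 97 = $104139.20

$104139.20


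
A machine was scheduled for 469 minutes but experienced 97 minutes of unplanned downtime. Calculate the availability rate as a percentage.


Formula: Availability = (Planned Time - Downtime) / Planned Time * 100
Uptime = 469 - 97 = 372 min
Availability = 372 / 469 * 100 = 79.3%

79.3%


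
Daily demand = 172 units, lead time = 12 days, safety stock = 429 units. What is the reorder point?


Formula: ROP = (Daily Demand * Lead Time) + Safety Stock
Demand during lead time = 172 * 12 = 2064 units
ROP = 2064 + 429 = 2493 units

2493 units


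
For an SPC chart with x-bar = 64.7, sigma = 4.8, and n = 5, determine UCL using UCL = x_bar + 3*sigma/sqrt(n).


UCL = 64.7 + 3 * 4.8 / sqrt(5)

71.14


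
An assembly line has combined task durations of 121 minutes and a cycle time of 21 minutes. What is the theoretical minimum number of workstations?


Formula: N_min = ceil(Sum of Task Times / Cycle Time)
N_min = ceil(121 min / 21 min) = ceil(5.7619)
N_min = 6 stations

6


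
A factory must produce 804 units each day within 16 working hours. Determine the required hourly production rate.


Formula: Production Rate = Daily Demand / Available Hours
Rate = 804 units/day / 16 hours/day
Rate = 50.3 units/hour

50.3 units/hour


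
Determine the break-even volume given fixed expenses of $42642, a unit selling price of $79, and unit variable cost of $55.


Formula: BEQ = Fixed Costs / (Price - Variable Cost)
Contribution margin = $79 - $55 = $24/unit
BEQ = ceil($42642 / $24/unit) = ceil(1776.75) = 1777 units

1777 units


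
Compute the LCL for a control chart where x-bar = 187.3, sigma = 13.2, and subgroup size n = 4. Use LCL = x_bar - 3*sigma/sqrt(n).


LCL = 187.3 - 3 * 13.2 / sqrt(4)

167.5


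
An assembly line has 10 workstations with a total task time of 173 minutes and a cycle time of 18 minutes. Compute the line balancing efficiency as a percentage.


Formula: Efficiency = Sum of Task Times / (N_stations * CT) * 100
Total station capacity = 10 stations * 18 min = 180 min
Efficiency = 173 / 180 * 100 = 96.1%

96.1%


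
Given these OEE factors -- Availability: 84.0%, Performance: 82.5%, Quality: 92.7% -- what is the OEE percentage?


Formula: OEE = Availability * Performance * Quality / 10000
A * P = 84.0% * 82.5% / 100 = 69.3%
OEE = 69.3% * 92.7% / 100 = 64.2%

64.2%


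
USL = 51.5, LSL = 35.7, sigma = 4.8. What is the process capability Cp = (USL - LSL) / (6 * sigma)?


Cp = (51.5 - 35.7) / (6 * 4.8)

0.55


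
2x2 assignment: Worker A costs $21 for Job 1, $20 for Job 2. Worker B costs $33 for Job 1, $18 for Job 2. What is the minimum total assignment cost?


Option 1: A->1 + B->2 = $21 + $18 = $39
Option 2: A->2 + B->1 = $20 + $33 = $53
Min cost = min($39, $53) = $39

$39


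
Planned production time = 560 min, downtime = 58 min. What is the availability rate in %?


Formula: Availability = (Planned Time - Downtime) / Planned Time * 100
Uptime = 560 - 58 = 502 min
Availability = 502 / 560 * 100 = 89.6%

89.6%


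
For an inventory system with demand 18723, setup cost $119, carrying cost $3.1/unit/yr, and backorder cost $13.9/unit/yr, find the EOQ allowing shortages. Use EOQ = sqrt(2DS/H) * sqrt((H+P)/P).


Formula: EOQ* = sqrt(2DS/H) * sqrt((H+P)/P)
Base EOQ = sqrt(2*18723*119/3.1) = 1198.93 units
Correction = sqrt((3.1+13.9)/13.9) = 1.1059
EOQ* = 1198.93 * 1.1059 = 1325.9 units

1325.9 units


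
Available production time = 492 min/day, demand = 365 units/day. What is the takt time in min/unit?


Formula: Takt Time = Available Production Time / Customer Demand
Takt = 492 min/day / 365 units/day
Takt = 1.35 min/unit

1.35 min/unit


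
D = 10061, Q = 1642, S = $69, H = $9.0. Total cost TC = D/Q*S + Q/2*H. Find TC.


TC = 10061/1642 * 69 + 1642/2 * 9.0

$7811.78


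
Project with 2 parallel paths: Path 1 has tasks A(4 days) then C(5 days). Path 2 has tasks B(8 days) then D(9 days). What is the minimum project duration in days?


Path 1 = 4 + 5 = 9 days
Path 2 = 8 + 9 = 17 days
Duration = max(9, 17) = 17 days

17 days


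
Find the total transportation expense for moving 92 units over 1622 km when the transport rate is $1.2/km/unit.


TC = dist * cost * units = 1622 * 1.2 * 92 = $179068.80

$179068.80


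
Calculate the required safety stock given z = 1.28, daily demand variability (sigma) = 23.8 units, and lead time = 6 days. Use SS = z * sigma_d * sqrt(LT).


Formula: SS = z * sigma_d * sqrt(LT)
sqrt(LT) = sqrt(6) = 2.4495
SS = 1.28 * 23.8 * 2.4495
SS = 74.6 units

74.6 units


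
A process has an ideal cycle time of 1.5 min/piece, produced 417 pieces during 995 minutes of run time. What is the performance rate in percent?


Formula: Performance = (Ideal CT * Total Count) / Run Time * 100
Ideal output time = 1.5 * 417 = 625.5 min
Performance = 625.5 / 995 * 100 = 62.9%

62.9%


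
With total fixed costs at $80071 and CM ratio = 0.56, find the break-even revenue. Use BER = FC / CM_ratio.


Formula: BER = Fixed Costs / Contribution Margin Ratio
BER = $80071 / 0.56
BER = $142983.93 (to the nearest cent)

$142983.93


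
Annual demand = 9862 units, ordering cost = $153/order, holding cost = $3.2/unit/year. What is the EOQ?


Formula: EOQ = sqrt(2 * D * S / H)
Numerator: 2 * 9862 * 153 = 3017772
2DS/H = 3017772 / 3.2 = 943053.8
EOQ = sqrt(943053.8) = 971.1 units

971.1 units


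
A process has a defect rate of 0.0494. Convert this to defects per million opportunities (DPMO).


DPMO = defect_rate * 1000000 = 0.0494 * 1000000

49400


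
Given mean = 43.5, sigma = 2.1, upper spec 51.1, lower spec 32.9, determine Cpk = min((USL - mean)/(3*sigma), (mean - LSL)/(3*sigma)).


Cpu = (51.1 - 43.5) / (3 * 2.1) = 1.21
Cpl = (43.5 - 32.9) / (3 * 2.1) = 1.68
Cpk = min(1.21, 1.68) = 1.21

1.21


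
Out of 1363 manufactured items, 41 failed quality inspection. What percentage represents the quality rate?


Formula: Quality Rate = Good Pieces / Total Pieces * 100
Good pieces = 1363 - 41 = 1322
QR = 1322 / 1363 * 100 = 97.0%

97.0%


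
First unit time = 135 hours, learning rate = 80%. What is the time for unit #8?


Formula: T_n = T_1 * (learning_rate)^(log2(n)) where learning_rate = rate/100
Doublings = log2(8) = 3
T_n = 135 * 0.8^3
T_n = 135 * 0.512 = 69.1 hours

69.1 hours


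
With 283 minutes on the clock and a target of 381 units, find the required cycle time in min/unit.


Formula: CT = Available Time / Number of Units
CT = 283 min / 381 units
CT = 0.74 min/unit

0.74 min/unit


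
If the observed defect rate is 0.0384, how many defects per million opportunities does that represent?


DPMO = defect_rate * 1000000 = 0.0384 * 1000000

38400


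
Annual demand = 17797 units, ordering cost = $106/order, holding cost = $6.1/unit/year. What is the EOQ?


Formula: EOQ = sqrt(2 * D * S / H)
Numerator: 2 * 17797 * 106 = 3772964
2DS/H = 3772964 / 6.1 = 618518.7
EOQ = sqrt(618518.7) = 786.5 units

786.5 units


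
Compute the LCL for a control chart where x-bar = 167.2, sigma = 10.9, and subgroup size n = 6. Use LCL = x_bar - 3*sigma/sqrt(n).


LCL = 167.2 - 3 * 10.9 / sqrt(6)

153.85


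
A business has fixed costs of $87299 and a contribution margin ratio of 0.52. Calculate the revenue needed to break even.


Formula: BER = Fixed Costs / Contribution Margin Ratio
BER = $87299 / 0.52
BER = $167882.69 (to the nearest cent)

$167882.69


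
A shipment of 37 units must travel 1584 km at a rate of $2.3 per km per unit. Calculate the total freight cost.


TC = dist * cost * units = 1584 * 2.3 * 37 = $134798.40

$134798.40


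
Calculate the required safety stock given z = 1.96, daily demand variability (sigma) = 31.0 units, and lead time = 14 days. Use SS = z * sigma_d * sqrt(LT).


Formula: SS = z * sigma_d * sqrt(LT)
sqrt(LT) = sqrt(14) = 3.7417
SS = 1.96 * 31.0 * 3.7417
SS = 227.3 units

227.3 units
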